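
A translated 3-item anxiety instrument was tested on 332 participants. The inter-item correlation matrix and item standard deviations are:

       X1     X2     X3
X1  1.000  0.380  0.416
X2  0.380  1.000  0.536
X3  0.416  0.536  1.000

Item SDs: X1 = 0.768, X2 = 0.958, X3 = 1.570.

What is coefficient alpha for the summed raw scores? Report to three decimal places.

Σσ²ᵢ = 0.768² + 0.958² + 1.570² = 3.9725
Covariances σ_ij = r_ij · s_i · s_j:
  σ(X1,X2) = 0.380 × 0.768 × 0.958 = 0.2796
  σ(X1,X3) = 0.416 × 0.768 × 1.570 = 0.5016
  σ(X2,X3) = 0.536 × 0.958 × 1.570 = 0.8062
σ²_T = Σσ²ᵢ + 2·Σσ_ij = 3.9725 + 2 × 1.5874 = 7.1473
α = (3/2)·(1 − 3.9725/7.1473) = 0.666

coefficient alpha = 0.666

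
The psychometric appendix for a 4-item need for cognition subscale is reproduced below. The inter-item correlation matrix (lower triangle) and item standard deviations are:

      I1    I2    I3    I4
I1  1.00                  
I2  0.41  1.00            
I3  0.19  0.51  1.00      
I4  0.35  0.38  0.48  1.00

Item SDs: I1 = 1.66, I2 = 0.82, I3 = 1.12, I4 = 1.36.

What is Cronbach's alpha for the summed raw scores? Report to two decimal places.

α = 0.67

Σσ²ᵢ = 1.66² + 0.82² + 1.12² + 1.36² = 6.5320
Covariances σ_ij = r_ij · s_i · s_j:
  σ(I1,I2) = 0.41 × 1.66 × 0.82 = 0.5581
  σ(I1,I3) = 0.19 × 1.66 × 1.12 = 0.3532
  σ(I1,I4) = 0.35 × 1.66 × 1.36 = 0.7902
  σ(I2,I3) = 0.51 × 0.82 × 1.12 = 0.4684
  σ(I2,I4) = 0.38 × 0.82 × 1.36 = 0.4238
  σ(I3,I4) = 0.48 × 1.12 × 1.36 = 0.7311
σ²_T = Σσ²ᵢ + 2·Σσ_ij = 6.5320 + 2 × 3.3248 = 13.1816
α = (4/3)·(1 − 6.5320/13.1816) = 0.67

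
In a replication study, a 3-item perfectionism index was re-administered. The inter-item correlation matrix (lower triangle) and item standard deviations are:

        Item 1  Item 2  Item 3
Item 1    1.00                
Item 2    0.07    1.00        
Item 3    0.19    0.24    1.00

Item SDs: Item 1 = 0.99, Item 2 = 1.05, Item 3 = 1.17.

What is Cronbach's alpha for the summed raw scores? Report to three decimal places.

Σσ²ᵢ = 0.99² + 1.05² + 1.17² = 3.4515
Covariances σ_ij = r_ij · s_i · s_j:
  σ(Item 1,Item 2) = 0.07 × 0.99 × 1.05 = 0.0728
  σ(Item 1,Item 3) = 0.19 × 0.99 × 1.17 = 0.2201
  σ(Item 2,Item 3) = 0.24 × 1.05 × 1.17 = 0.2948
σ²_T = Σσ²ᵢ + 2·Σσ_ij = 3.4515 + 2 × 0.5877 = 4.6269
α = (3/2)·(1 − 3.4515/4.6269) = 0.381

α = 0.381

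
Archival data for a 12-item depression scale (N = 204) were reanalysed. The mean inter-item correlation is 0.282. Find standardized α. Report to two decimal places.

Standardized α = k·r̄ / (1 + (k−1)·r̄) = 12 × 0.282 / (1 + 11 × 0.282)
  = 3.3840 / 4.1020 = 0.82

standardized α = 0.82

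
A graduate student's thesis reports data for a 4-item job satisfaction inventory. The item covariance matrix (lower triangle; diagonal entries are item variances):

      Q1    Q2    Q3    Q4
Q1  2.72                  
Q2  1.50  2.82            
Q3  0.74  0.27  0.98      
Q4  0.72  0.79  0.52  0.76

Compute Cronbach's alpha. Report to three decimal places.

ΣVar(i) = 2.72 + 2.82 + 0.98 + 0.76 = 7.28
Sum of off-diagonal covariances = 4.54
Var(T) = 7.28 + 2 × 4.54 = 16.36
α = (k/(k−1))·(1 − ΣVar(i)/Var(T)) = (4/3)·(1 − 7.28/16.36) = 0.740

Cronbach's alpha = 0.740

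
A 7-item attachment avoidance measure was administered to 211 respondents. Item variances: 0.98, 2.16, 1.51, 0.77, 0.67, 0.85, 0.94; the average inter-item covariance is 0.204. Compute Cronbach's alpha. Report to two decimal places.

sum of item variances = 0.98 + 2.16 + 1.51 + 0.77 + 0.67 + 0.85 + 0.94 = 7.88
Sum of the 21 distinct covariances = 21 × 0.204 = 4.284
σ²_T = sum of item variances + 2·Σcov = 7.88 + 2 × 4.284 = 16.448
α = (7/6)·(1 − 7.88/16.448) = 0.61

α = 0.61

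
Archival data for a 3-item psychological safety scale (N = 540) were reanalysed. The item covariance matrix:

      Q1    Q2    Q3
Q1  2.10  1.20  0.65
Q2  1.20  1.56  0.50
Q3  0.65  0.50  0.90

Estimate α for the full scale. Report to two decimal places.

Σσ²ᵢ = 2.10 + 1.56 + 0.90 = 4.56
Sum of the distinct covariances = 2.35
total variance = 4.56 + 2 × 2.35 = 9.26
α = (k/(k−1))·(1 − Σσ²ᵢ/total variance) = (3/2)·(1 − 4.56/9.26) = 0.76

α = 0.76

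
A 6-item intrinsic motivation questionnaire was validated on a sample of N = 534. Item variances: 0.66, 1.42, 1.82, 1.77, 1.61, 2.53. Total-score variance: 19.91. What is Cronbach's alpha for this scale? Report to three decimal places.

Σσ²ᵢ = 0.66 + 1.42 + 1.82 + 1.77 + 1.61 + 2.53 = 9.81
α = (k/(k−1))·(1 − Σσ²ᵢ/Var(T)) = (6/5)·(1 − 9.81/19.91) = 0.609

Cronbach's alpha = 0.609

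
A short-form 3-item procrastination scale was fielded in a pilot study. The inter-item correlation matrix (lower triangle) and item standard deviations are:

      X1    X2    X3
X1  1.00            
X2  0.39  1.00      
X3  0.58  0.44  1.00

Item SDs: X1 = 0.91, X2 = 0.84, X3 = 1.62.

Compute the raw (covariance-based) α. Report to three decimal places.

α = 0.686

Σσ²ᵢ = 0.91² + 0.84² + 1.62² = 4.1581
Covariances σ_ij = r_ij · s_i · s_j:
  σ(X1,X2) = 0.39 × 0.91 × 0.84 = 0.2981
  σ(X1,X3) = 0.58 × 0.91 × 1.62 = 0.8550
  σ(X2,X3) = 0.44 × 0.84 × 1.62 = 0.5988
σ²_T = Σσ²ᵢ + 2·Σσ_ij = 4.1581 + 2 × 1.7519 = 7.6619
α = (3/2)·(1 − 4.1581/7.6619) = 0.686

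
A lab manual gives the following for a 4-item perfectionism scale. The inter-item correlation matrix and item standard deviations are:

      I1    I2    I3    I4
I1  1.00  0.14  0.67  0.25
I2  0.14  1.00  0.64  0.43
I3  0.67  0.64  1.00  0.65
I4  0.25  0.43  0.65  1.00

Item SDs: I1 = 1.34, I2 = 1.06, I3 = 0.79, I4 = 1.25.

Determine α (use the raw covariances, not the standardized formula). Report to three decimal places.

Σσ²ᵢ = 1.34² + 1.06² + 0.79² + 1.25² = 5.1058
Covariances σ_ij = r_ij · s_i · s_j:
  σ(I1,I2) = 0.14 × 1.34 × 1.06 = 0.1989
  σ(I1,I3) = 0.67 × 1.34 × 0.79 = 0.7093
  σ(I1,I4) = 0.25 × 1.34 × 1.25 = 0.4188
  σ(I2,I3) = 0.64 × 1.06 × 0.79 = 0.5359
  σ(I2,I4) = 0.43 × 1.06 × 1.25 = 0.5698
  σ(I3,I4) = 0.65 × 0.79 × 1.25 = 0.6419
σ²_T = Σσ²ᵢ + 2·Σσ_ij = 5.1058 + 2 × 3.0746 = 11.2550
α = (4/3)·(1 − 5.1058/11.2550) = 0.728

α = 0.728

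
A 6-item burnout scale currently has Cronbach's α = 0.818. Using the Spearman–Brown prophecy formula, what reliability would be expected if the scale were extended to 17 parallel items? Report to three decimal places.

Length factor m = 17/6 = 2.8333
α' = m·α / (1 + (m−1)·α)
   = 17/6 × 0.818 / (1 + (17/6 − 1) × 0.818)
   = 2.3177 / 2.4997 = 0.927

predicted reliability = 0.927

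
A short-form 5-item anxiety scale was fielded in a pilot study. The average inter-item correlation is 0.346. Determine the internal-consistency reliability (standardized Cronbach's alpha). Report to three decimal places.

standardized Cronbach's alpha = 0.726

Standardized α = k·r̄ / (1 + (k−1)·r̄) = 5 × 0.346 / (1 + 4 × 0.346)
  = 1.7300 / 2.3840 = 0.726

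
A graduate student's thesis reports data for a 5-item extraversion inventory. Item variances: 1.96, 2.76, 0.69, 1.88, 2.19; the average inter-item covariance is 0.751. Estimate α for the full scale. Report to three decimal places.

α = 0.766

Σσ²ᵢ = 1.96 + 2.76 + 0.69 + 1.88 + 2.19 = 9.48
Sum of the 10 distinct covariances = 10 × 0.751 = 7.510
σ²_total = Σσ²ᵢ + 2·Σcov = 9.48 + 2 × 7.510 = 24.500
α = (5/4)·(1 − 9.48/24.500) = 0.766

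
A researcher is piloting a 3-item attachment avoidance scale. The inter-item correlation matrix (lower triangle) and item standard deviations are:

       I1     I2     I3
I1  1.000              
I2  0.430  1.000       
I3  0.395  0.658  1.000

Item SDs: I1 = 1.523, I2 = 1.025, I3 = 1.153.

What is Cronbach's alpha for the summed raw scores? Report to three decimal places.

Σσ²ᵢ = 1.523² + 1.025² + 1.153² = 4.6996
Covariances σ_ij = r_ij · s_i · s_j:
  σ(I1,I2) = 0.430 × 1.523 × 1.025 = 0.6713
  σ(I1,I3) = 0.395 × 1.523 × 1.153 = 0.6936
  σ(I2,I3) = 0.658 × 1.025 × 1.153 = 0.7776
σ²_T = Σσ²ᵢ + 2·Σσ_ij = 4.6996 + 2 × 2.1425 = 8.9846
α = (3/2)·(1 − 4.6996/8.9846) = 0.715

α = 0.715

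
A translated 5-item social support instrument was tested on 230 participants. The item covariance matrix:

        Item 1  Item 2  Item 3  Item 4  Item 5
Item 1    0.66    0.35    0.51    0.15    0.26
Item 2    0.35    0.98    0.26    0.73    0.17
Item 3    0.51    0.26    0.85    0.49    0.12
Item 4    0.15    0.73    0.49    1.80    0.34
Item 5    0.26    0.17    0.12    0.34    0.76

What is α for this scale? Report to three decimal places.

Σσᵢ² = 0.66 + 0.98 + 0.85 + 1.80 + 0.76 = 5.05
Sum of the distinct covariances = 3.38
Var(T) = 5.05 + 2 × 3.38 = 11.81
α = (k/(k−1))·(1 − Σσᵢ²/Var(T)) = (5/4)·(1 − 5.05/11.81) = 0.715

α = 0.715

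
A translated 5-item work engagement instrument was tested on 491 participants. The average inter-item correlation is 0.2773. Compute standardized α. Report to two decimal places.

α = 0.66

Standardized α = k·r̄ / (1 + (k−1)·r̄) = 5 × 0.2773 / (1 + 4 × 0.2773)
  = 1.3865 / 2.1092 = 0.66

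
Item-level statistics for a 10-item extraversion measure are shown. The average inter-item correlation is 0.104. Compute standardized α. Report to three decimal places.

standardized α = 0.537

Standardized α = k·r̄ / (1 + (k−1)·r̄) = 10 × 0.104 / (1 + 9 × 0.104)
  = 1.0400 / 1.9360 = 0.537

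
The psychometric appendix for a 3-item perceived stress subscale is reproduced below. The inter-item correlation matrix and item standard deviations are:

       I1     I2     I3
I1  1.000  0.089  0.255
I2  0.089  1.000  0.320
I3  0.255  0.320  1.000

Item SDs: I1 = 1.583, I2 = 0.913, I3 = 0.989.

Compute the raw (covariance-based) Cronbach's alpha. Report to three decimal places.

Σσ²ᵢ = 1.583² + 0.913² + 0.989² = 4.3176
Covariances σ_ij = r_ij · s_i · s_j:
  σ(I1,I2) = 0.089 × 1.583 × 0.913 = 0.1286
  σ(I1,I3) = 0.255 × 1.583 × 0.989 = 0.3992
  σ(I2,I3) = 0.320 × 0.913 × 0.989 = 0.2889
σ²_T = Σσ²ᵢ + 2·Σσ_ij = 4.3176 + 2 × 0.8167 = 5.9510
α = (3/2)·(1 − 4.3176/5.9510) = 0.412

α = 0.412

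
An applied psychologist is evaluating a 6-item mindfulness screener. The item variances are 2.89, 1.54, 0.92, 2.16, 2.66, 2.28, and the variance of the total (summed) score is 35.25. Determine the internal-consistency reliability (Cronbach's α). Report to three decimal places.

Σσᵢ² = 2.89 + 1.54 + 0.92 + 2.16 + 2.66 + 2.28 = 12.45
α = (k/(k−1))·(1 − Σσᵢ²/total variance) = (6/5)·(1 − 12.45/35.25) = 0.776

Cronbach's α = 0.776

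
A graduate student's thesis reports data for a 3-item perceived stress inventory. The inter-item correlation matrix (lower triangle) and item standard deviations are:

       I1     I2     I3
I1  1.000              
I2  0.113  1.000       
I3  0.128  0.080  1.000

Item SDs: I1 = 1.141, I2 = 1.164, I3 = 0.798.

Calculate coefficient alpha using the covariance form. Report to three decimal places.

α = 0.257

Σσ²ᵢ = 1.141² + 1.164² + 0.798² = 3.2936
Covariances σ_ij = r_ij · s_i · s_j:
  σ(I1,I2) = 0.113 × 1.141 × 1.164 = 0.1501
  σ(I1,I3) = 0.128 × 1.141 × 0.798 = 0.1165
  σ(I2,I3) = 0.080 × 1.164 × 0.798 = 0.0743
σ²_T = Σσ²ᵢ + 2·Σσ_ij = 3.2936 + 2 × 0.3409 = 3.9754
α = (3/2)·(1 − 3.2936/3.9754) = 0.257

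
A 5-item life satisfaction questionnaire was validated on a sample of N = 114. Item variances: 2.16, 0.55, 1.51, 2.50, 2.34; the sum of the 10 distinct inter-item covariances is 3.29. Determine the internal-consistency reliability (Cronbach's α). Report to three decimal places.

Σσᵢ² = 2.16 + 0.55 + 1.51 + 2.50 + 2.34 = 9.06
Sum of distinct covariances = 3.29
σ²_total = Σσᵢ² + 2·Σcov = 9.06 + 2 × 3.29 = 15.64
α = (5/4)·(1 − 9.06/15.64) = 0.526

Cronbach's α = 0.526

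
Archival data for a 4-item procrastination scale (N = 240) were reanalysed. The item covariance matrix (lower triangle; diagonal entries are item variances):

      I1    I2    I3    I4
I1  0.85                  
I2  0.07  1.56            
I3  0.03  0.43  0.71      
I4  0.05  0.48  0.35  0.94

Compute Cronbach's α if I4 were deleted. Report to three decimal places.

Remaining items: I1, I2, I3 (k = 3).
Σσᵢ² = 0.85 + 1.56 + 0.71 = 3.12
total variance = 3.12 + 2 × 0.53 = 4.18
α (item deleted) = (3/2)·(1 − 3.12/4.18) = 0.380

α = 0.380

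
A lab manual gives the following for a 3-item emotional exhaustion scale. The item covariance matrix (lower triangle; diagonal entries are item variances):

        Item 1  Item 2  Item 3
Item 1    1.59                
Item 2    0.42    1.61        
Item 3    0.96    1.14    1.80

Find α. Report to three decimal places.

Σσᵢ² = 1.59 + 1.61 + 1.80 = 5.00
Sum of the distinct covariances = 2.52
σ²_total = 5.00 + 2 × 2.52 = 10.04
α = (k/(k−1))·(1 − Σσᵢ²/σ²_total) = (3/2)·(1 − 5.00/10.04) = 0.753

α = 0.753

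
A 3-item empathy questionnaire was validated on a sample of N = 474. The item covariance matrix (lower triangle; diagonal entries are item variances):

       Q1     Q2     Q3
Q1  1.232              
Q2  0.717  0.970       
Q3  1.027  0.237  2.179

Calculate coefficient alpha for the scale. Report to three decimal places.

α = 0.712

sum of item variances = 1.232 + 0.970 + 2.179 = 4.381
Sum of off-diagonal covariances = 1.981
σ²_total = 4.381 + 2 × 1.981 = 8.343
α = (k/(k−1))·(1 − sum of item variances/σ²_total) = (3/2)·(1 − 4.381/8.343) = 0.712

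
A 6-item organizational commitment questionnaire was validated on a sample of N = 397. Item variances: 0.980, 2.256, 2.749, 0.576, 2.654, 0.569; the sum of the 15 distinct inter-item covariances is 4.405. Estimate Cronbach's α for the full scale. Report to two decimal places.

α = 0.57

ΣVar(i) = 0.980 + 2.256 + 2.749 + 0.576 + 2.654 + 0.569 = 9.784
Sum of distinct covariances = 4.405
σ²_total = ΣVar(i) + 2·Σcov = 9.784 + 2 × 4.405 = 18.594
α = (6/5)·(1 − 9.784/18.594) = 0.57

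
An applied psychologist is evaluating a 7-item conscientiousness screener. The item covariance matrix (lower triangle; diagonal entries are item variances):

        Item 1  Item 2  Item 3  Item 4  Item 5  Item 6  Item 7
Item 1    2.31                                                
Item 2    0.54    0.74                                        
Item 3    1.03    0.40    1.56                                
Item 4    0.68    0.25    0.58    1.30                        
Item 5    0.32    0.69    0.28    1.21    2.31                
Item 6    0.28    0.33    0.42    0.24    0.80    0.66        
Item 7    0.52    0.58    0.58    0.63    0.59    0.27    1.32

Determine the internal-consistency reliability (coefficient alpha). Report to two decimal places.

sum of item variances = 2.31 + 0.74 + 1.56 + 1.30 + 2.31 + 0.66 + 1.32 = 10.20
Σ_{i<j} σ_ij = 11.22
total variance = 10.20 + 2 × 11.22 = 32.64
α = (k/(k−1))·(1 − sum of item variances/total variance) = (7/6)·(1 − 10.20/32.64) = 0.80

coefficient alpha = 0.80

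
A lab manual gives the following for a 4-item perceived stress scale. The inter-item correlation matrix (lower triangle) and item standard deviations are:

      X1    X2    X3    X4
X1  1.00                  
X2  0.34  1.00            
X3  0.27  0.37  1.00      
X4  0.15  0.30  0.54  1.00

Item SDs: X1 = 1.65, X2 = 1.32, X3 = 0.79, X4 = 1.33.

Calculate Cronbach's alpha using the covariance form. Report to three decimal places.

α = 0.611

Σσ²ᵢ = 1.65² + 1.32² + 0.79² + 1.33² = 6.8579
Covariances σ_ij = r_ij · s_i · s_j:
  σ(X1,X2) = 0.34 × 1.65 × 1.32 = 0.7405
  σ(X1,X3) = 0.27 × 1.65 × 0.79 = 0.3519
  σ(X1,X4) = 0.15 × 1.65 × 1.33 = 0.3292
  σ(X2,X3) = 0.37 × 1.32 × 0.79 = 0.3858
  σ(X2,X4) = 0.30 × 1.32 × 1.33 = 0.5267
  σ(X3,X4) = 0.54 × 0.79 × 1.33 = 0.5674
σ²_T = Σσ²ᵢ + 2·Σσ_ij = 6.8579 + 2 × 2.9015 = 12.6609
α = (4/3)·(1 − 6.8579/12.6609) = 0.611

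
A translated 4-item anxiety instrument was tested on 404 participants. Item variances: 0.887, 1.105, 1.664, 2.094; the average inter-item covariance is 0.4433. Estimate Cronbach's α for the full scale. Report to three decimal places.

ΣVar(i) = 0.887 + 1.105 + 1.664 + 2.094 = 5.750
Sum of the 6 distinct covariances = 6 × 0.4433 = 2.6598
Var(T) = ΣVar(i) + 2·Σcov = 5.750 + 2 × 2.6598 = 11.0696
α = (4/3)·(1 − 5.750/11.0696) = 0.641

α = 0.641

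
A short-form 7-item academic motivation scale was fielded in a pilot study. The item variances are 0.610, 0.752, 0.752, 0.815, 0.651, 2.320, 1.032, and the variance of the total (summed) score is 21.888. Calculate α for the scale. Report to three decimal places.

ΣVar(i) = 0.610 + 0.752 + 0.752 + 0.815 + 0.651 + 2.320 + 1.032 = 6.932
α = (k/(k−1))·(1 − ΣVar(i)/total variance) = (7/6)·(1 − 6.932/21.888) = 0.797

α = 0.797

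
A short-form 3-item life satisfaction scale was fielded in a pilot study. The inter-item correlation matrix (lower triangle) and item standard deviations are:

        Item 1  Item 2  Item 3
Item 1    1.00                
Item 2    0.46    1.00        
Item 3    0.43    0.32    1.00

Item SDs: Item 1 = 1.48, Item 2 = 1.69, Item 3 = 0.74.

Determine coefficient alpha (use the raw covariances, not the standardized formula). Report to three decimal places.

α = 0.629

Σσ²ᵢ = 1.48² + 1.69² + 0.74² = 5.5941
Covariances σ_ij = r_ij · s_i · s_j:
  σ(Item 1,Item 2) = 0.46 × 1.48 × 1.69 = 1.1506
  σ(Item 1,Item 3) = 0.43 × 1.48 × 0.74 = 0.4709
  σ(Item 2,Item 3) = 0.32 × 1.69 × 0.74 = 0.4002
σ²_T = Σσ²ᵢ + 2·Σσ_ij = 5.5941 + 2 × 2.0217 = 9.6375
α = (3/2)·(1 − 5.5941/9.6375) = 0.629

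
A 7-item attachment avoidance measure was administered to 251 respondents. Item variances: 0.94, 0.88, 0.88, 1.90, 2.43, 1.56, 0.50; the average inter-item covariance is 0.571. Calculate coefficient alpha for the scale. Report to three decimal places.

sum of item variances = 0.94 + 0.88 + 0.88 + 1.90 + 2.43 + 1.56 + 0.50 = 9.09
Sum of the 21 distinct covariances = 21 × 0.571 = 11.991
σ²_T = sum of item variances + 2·Σcov = 9.09 + 2 × 11.991 = 33.072
α = (7/6)·(1 − 9.09/33.072) = 0.846

α = 0.846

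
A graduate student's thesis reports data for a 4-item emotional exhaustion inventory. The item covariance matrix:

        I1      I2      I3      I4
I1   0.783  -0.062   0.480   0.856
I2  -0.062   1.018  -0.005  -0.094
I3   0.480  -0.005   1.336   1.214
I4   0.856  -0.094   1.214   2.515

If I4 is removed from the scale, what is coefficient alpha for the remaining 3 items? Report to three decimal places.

Remaining items: I1, I2, I3 (k = 3).
ΣVar(i) = 0.783 + 1.018 + 1.336 = 3.137
σ²_T = 3.137 + 2 × 0.413 = 3.963
α (item deleted) = (3/2)·(1 − 3.137/3.963) = 0.313

coefficient alpha = 0.313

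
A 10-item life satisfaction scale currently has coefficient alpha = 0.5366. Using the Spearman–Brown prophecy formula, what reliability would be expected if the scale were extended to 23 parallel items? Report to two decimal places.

predicted reliability = 0.73

Length factor m = 23/10 = 2.3000
α' = m·α / (1 + (m−1)·α)
   = 23/10 × 0.5366 / (1 + (23/10 − 1) × 0.5366)
   = 1.2342 / 1.6976 = 0.73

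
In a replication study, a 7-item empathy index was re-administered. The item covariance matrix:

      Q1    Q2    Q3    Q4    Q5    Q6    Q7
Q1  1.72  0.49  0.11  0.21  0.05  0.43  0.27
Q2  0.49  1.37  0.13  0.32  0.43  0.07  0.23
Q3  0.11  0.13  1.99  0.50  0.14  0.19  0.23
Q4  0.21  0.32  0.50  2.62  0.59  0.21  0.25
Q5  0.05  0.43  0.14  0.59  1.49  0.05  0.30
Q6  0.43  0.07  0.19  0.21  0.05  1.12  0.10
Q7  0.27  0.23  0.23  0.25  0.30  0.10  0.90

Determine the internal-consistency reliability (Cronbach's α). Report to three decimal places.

Σσᵢ² = 1.72 + 1.37 + 1.99 + 2.62 + 1.49 + 1.12 + 0.90 = 11.21
Sum of the distinct covariances = 5.30
σ²_total = 11.21 + 2 × 5.30 = 21.81
α = (k/(k−1))·(1 − Σσᵢ²/σ²_total) = (7/6)·(1 − 11.21/21.81) = 0.567

Cronbach's α = 0.567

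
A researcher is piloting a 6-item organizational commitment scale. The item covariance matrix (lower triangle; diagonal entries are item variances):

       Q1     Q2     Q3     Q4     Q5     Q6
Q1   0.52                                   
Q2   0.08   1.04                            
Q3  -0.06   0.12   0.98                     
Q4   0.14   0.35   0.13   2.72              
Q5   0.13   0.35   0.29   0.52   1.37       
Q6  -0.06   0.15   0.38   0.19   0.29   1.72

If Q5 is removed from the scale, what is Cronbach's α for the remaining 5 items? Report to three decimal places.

Cronbach's α = 0.362

Remaining items: Q1, Q2, Q3, Q4, Q6 (k = 5).
Σσ²ᵢ = 0.52 + 1.04 + 0.98 + 2.72 + 1.72 = 6.98
σ²_T = 6.98 + 2 × 1.42 = 9.82
α (item deleted) = (5/4)·(1 − 6.98/9.82) = 0.362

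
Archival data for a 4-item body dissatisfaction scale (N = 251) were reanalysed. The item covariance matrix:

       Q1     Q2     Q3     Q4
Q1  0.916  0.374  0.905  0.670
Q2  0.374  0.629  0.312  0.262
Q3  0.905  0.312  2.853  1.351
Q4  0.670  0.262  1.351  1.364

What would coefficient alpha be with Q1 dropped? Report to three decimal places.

α = 0.664

Remaining items: Q2, Q3, Q4 (k = 3).
sum of item variances = 0.629 + 2.853 + 1.364 = 4.846
Var(T) = 4.846 + 2 × 1.925 = 8.696
α (item deleted) = (3/2)·(1 − 4.846/8.696) = 0.664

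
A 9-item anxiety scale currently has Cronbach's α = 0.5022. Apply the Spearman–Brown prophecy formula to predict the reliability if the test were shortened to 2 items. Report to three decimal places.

predicted reliability = 0.183

Length factor m = 2/9 = 0.2222
α' = m·α / (1 − (1−m)·α)
   = 2/9 × 0.5022 / (1 − (1 − 2/9) × 0.5022)
   = 0.1116 / 0.6094 = 0.183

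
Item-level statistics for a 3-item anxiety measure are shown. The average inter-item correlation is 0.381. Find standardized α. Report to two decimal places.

Standardized α = k·r̄ / (1 + (k−1)·r̄) = 3 × 0.381 / (1 + 2 × 0.381)
  = 1.1430 / 1.7620 = 0.65

standardized α = 0.65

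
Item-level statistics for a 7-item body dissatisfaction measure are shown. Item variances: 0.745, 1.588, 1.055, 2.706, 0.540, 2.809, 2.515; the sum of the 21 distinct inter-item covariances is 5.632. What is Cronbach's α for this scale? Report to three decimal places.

ΣVar(i) = 0.745 + 1.588 + 1.055 + 2.706 + 0.540 + 2.809 + 2.515 = 11.958
Sum of distinct covariances = 5.632
σ²_total = ΣVar(i) + 2·Σcov = 11.958 + 2 × 5.632 = 23.222
α = (7/6)·(1 − 11.958/23.222) = 0.566

Cronbach's α = 0.566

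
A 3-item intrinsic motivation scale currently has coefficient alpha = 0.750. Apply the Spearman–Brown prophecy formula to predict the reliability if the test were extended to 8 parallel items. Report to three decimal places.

Length factor m = 8/3 = 2.6667
α' = m·α / (1 + (m−1)·α)
   = 8/3 × 0.750 / (1 + (8/3 − 1) × 0.750)
   = 2.0000 / 2.2500 = 0.889

predicted reliability = 0.889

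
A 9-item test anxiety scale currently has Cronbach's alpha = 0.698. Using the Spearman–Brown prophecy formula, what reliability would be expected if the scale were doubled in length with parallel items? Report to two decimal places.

Length factor m = 2
α' = m·α / (1 + (m−1)·α)
   = 2 × 0.698 / (1 + (2 − 1) × 0.698)
   = 1.3960 / 1.6980 = 0.82

predicted reliability = 0.82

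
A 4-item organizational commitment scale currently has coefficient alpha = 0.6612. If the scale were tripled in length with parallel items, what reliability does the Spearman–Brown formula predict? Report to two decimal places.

predicted reliability = 0.85

Length factor m = 3
α' = m·α / (1 + (m−1)·α)
   = 3 × 0.6612 / (1 + (3 − 1) × 0.6612)
   = 1.9836 / 2.3224 = 0.85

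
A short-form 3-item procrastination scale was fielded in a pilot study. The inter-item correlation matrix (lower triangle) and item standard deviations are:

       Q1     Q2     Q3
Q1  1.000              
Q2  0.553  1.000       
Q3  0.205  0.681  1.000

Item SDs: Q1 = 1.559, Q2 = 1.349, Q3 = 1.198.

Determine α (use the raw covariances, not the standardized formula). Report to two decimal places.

Σσ²ᵢ = 1.559² + 1.349² + 1.198² = 5.6855
Covariances σ_ij = r_ij · s_i · s_j:
  σ(Q1,Q2) = 0.553 × 1.559 × 1.349 = 1.1630
  σ(Q1,Q3) = 0.205 × 1.559 × 1.198 = 0.3829
  σ(Q2,Q3) = 0.681 × 1.349 × 1.198 = 1.1006
σ²_T = Σσ²ᵢ + 2·Σσ_ij = 5.6855 + 2 × 2.6465 = 10.9785
α = (3/2)·(1 − 5.6855/10.9785) = 0.72

α = 0.72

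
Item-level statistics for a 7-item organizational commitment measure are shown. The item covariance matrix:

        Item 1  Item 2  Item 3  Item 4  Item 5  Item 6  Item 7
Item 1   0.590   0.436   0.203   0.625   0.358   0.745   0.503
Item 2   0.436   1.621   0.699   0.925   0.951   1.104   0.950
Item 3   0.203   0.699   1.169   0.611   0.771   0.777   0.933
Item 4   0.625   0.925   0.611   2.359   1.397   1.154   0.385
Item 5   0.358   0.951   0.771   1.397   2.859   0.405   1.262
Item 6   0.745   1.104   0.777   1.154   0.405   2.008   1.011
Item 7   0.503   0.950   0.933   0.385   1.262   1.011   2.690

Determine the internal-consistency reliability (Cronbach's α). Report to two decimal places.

sum of item variances = 0.590 + 1.621 + 1.169 + 2.359 + 2.859 + 2.008 + 2.690 = 13.296
Sum of the distinct covariances = 16.205
σ²_T = 13.296 + 2 × 16.205 = 45.706
α = (k/(k−1))·(1 − sum of item variances/σ²_T) = (7/6)·(1 − 13.296/45.706) = 0.83

Cronbach's α = 0.83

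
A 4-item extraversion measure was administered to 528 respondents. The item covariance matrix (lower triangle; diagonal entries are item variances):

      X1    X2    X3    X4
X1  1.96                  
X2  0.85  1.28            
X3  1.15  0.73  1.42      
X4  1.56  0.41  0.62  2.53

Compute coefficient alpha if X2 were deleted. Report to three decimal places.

Remaining items: X1, X3, X4 (k = 3).
sum of item variances = 1.96 + 1.42 + 2.53 = 5.91
σ²_T = 5.91 + 2 × 3.33 = 12.57
α (item deleted) = (3/2)·(1 − 5.91/12.57) = 0.795

coefficient alpha = 0.795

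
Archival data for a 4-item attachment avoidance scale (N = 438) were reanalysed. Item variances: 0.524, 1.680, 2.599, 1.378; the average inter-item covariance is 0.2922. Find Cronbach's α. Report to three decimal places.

ΣVar(i) = 0.524 + 1.680 + 2.599 + 1.378 = 6.181
Sum of the 6 distinct covariances = 6 × 0.2922 = 1.7532
σ²_total = ΣVar(i) + 2·Σcov = 6.181 + 2 × 1.7532 = 9.6874
α = (4/3)·(1 − 6.181/9.6874) = 0.483

Cronbach's α = 0.483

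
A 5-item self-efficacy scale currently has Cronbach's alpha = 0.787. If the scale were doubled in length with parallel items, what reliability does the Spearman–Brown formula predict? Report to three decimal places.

Length factor m = 2
α' = m·α / (1 + (m−1)·α)
   = 2 × 0.787 / (1 + (2 − 1) × 0.787)
   = 1.5740 / 1.7870 = 0.881

predicted reliability = 0.881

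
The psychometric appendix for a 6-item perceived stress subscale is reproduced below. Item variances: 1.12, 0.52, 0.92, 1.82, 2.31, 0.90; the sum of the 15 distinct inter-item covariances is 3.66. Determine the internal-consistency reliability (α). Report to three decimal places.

sum of item variances = 1.12 + 0.52 + 0.92 + 1.82 + 2.31 + 0.90 = 7.59
Sum of distinct covariances = 3.66
total variance = sum of item variances + 2·Σcov = 7.59 + 2 × 3.66 = 14.91
α = (6/5)·(1 − 7.59/14.91) = 0.589

α = 0.589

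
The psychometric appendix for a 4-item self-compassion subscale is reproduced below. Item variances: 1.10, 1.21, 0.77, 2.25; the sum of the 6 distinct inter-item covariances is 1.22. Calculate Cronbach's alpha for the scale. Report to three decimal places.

Σσ²ᵢ = 1.10 + 1.21 + 0.77 + 2.25 = 5.33
Sum of distinct covariances = 1.22
σ²_T = Σσ²ᵢ + 2·Σcov = 5.33 + 2 × 1.22 = 7.77
α = (4/3)·(1 − 5.33/7.77) = 0.419

α = 0.419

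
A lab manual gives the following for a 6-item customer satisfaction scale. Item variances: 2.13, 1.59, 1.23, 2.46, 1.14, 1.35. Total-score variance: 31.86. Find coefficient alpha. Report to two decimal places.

coefficient alpha = 0.83

ΣVar(i) = 2.13 + 1.59 + 1.23 + 2.46 + 1.14 + 1.35 = 9.90
α = (k/(k−1))·(1 − ΣVar(i)/σ²_T) = (6/5)·(1 − 9.90/31.86) = 0.83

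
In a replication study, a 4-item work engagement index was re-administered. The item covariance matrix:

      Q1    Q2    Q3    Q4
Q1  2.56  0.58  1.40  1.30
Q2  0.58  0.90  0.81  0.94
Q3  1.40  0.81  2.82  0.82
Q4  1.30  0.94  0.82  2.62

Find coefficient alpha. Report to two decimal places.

α = 0.76

sum of item variances = 2.56 + 0.90 + 2.82 + 2.62 = 8.90
Sum of off-diagonal covariances = 5.85
σ²_T = 8.90 + 2 × 5.85 = 20.60
α = (k/(k−1))·(1 − sum of item variances/σ²_T) = (4/3)·(1 − 8.90/20.60) = 0.76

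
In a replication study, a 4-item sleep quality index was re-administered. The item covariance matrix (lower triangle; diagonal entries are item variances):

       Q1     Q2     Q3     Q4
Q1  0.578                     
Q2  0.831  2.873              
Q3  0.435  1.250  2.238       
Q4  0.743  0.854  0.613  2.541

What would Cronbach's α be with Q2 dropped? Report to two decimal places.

α = 0.60

Remaining items: Q1, Q3, Q4 (k = 3).
sum of item variances = 0.578 + 2.238 + 2.541 = 5.357
Var(T) = 5.357 + 2 × 1.791 = 8.939
α (item deleted) = (3/2)·(1 − 5.357/8.939) = 0.60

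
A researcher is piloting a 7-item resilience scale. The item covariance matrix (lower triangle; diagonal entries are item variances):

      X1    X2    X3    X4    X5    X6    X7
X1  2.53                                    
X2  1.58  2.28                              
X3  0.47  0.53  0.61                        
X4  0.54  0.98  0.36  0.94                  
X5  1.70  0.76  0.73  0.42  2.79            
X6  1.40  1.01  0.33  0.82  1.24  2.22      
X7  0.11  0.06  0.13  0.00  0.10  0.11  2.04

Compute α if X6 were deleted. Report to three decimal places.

Remaining items: X1, X2, X3, X4, X5, X7 (k = 6).
Σσ²ᵢ = 2.53 + 2.28 + 0.61 + 0.94 + 2.79 + 2.04 = 11.19
Var(T) = 11.19 + 2 × 8.47 = 28.13
α (item deleted) = (6/5)·(1 − 11.19/28.13) = 0.723

α = 0.723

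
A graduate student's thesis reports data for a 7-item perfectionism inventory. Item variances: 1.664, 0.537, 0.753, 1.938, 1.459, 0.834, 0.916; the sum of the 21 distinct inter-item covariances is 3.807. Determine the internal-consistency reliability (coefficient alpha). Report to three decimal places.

Σσᵢ² = 1.664 + 0.537 + 0.753 + 1.938 + 1.459 + 0.834 + 0.916 = 8.101
Sum of distinct covariances = 3.807
σ²_T = Σσᵢ² + 2·Σcov = 8.101 + 2 × 3.807 = 15.715
α = (7/6)·(1 − 8.101/15.715) = 0.565

coefficient alpha = 0.565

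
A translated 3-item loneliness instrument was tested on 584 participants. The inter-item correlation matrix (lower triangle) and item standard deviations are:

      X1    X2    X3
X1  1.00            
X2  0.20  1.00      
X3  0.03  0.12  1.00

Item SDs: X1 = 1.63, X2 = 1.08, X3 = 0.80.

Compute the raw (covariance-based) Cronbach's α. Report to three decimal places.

Σσ²ᵢ = 1.63² + 1.08² + 0.80² = 4.4633
Covariances σ_ij = r_ij · s_i · s_j:
  σ(X1,X2) = 0.20 × 1.63 × 1.08 = 0.3521
  σ(X1,X3) = 0.03 × 1.63 × 0.80 = 0.0391
  σ(X2,X3) = 0.12 × 1.08 × 0.80 = 0.1037
σ²_T = Σσ²ᵢ + 2·Σσ_ij = 4.4633 + 2 × 0.4949 = 5.4531
α = (3/2)·(1 − 4.4633/5.4531) = 0.272

Cronbach's α = 0.272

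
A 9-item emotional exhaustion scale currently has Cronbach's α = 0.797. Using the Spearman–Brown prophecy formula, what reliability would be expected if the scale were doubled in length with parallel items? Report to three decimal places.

Length factor m = 2
α' = m·α / (1 + (m−1)·α)
   = 2 × 0.797 / (1 + (2 − 1) × 0.797)
   = 1.5940 / 1.7970 = 0.887

predicted reliability = 0.887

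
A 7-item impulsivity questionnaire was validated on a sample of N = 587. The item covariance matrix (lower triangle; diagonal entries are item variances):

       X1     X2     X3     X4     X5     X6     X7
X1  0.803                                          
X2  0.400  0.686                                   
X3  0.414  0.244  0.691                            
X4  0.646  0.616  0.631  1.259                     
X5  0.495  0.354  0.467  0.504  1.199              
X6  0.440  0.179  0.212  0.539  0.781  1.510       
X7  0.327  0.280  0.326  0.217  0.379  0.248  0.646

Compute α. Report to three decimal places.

Σσᵢ² = 0.803 + 0.686 + 0.691 + 1.259 + 1.199 + 1.510 + 0.646 = 6.794
Sum of the distinct covariances = 8.699
Var(T) = 6.794 + 2 × 8.699 = 24.192
α = (k/(k−1))·(1 − Σσᵢ²/Var(T)) = (7/6)·(1 − 6.794/24.192) = 0.839

α = 0.839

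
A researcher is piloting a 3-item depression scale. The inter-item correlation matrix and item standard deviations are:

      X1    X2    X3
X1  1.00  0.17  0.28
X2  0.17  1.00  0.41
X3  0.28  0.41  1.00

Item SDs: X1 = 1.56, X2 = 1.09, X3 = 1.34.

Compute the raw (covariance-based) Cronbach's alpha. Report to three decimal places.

Cronbach's alpha = 0.528

Σσ²ᵢ = 1.56² + 1.09² + 1.34² = 5.4173
Covariances σ_ij = r_ij · s_i · s_j:
  σ(X1,X2) = 0.17 × 1.56 × 1.09 = 0.2891
  σ(X1,X3) = 0.28 × 1.56 × 1.34 = 0.5853
  σ(X2,X3) = 0.41 × 1.09 × 1.34 = 0.5988
σ²_T = Σσ²ᵢ + 2·Σσ_ij = 5.4173 + 2 × 1.4732 = 8.3637
α = (3/2)·(1 − 5.4173/8.3637) = 0.528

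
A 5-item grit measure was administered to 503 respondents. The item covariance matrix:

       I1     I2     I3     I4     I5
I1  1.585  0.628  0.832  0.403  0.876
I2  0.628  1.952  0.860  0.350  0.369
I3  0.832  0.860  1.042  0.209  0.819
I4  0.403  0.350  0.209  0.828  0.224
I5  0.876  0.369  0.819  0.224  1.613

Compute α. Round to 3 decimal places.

α = 0.767

sum of item variances = 1.585 + 1.952 + 1.042 + 0.828 + 1.613 = 7.020
Sum of off-diagonal covariances = 5.570
total variance = 7.020 + 2 × 5.570 = 18.160
α = (k/(k−1))·(1 − sum of item variances/total variance) = (5/4)·(1 − 7.020/18.160) = 0.767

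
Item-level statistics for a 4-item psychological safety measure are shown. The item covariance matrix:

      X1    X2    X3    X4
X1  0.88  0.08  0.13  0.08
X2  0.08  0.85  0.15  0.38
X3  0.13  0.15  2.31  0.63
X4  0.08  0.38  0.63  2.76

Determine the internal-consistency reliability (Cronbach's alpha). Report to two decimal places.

sum of item variances = 0.88 + 0.85 + 2.31 + 2.76 = 6.80
Sum of off-diagonal covariances = 1.45
σ²_T = 6.80 + 2 × 1.45 = 9.70
α = (k/(k−1))·(1 − sum of item variances/σ²_T) = (4/3)·(1 − 6.80/9.70) = 0.40

Cronbach's alpha = 0.40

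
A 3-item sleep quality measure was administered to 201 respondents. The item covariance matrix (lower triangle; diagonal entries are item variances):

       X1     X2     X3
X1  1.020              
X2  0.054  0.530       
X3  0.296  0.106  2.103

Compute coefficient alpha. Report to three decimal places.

ΣVar(i) = 1.020 + 0.530 + 2.103 = 3.653
Sum of off-diagonal covariances = 0.456
Var(T) = 3.653 + 2 × 0.456 = 4.565
α = (k/(k−1))·(1 − ΣVar(i)/Var(T)) = (3/2)·(1 − 3.653/4.565) = 0.300

coefficient alpha = 0.300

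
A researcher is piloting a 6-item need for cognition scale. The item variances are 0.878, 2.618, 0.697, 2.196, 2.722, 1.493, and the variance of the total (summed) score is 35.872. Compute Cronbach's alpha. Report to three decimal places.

ΣVar(i) = 0.878 + 2.618 + 0.697 + 2.196 + 2.722 + 1.493 = 10.604
α = (k/(k−1))·(1 − ΣVar(i)/Var(T)) = (6/5)·(1 − 10.604/35.872) = 0.845

Cronbach's alpha = 0.845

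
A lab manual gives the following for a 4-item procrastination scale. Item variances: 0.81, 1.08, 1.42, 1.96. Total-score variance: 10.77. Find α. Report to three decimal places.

α = 0.681

Σσᵢ² = 0.81 + 1.08 + 1.42 + 1.96 = 5.27
α = (k/(k−1))·(1 − Σσᵢ²/σ²_total) = (4/3)·(1 − 5.27/10.77) = 0.681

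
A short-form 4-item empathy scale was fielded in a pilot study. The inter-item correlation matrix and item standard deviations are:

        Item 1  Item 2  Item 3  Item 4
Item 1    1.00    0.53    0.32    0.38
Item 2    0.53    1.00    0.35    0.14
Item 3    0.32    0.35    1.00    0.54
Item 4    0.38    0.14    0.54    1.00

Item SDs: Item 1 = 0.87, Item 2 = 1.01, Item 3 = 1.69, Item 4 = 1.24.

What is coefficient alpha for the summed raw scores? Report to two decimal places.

α = 0.68

Σσ²ᵢ = 0.87² + 1.01² + 1.69² + 1.24² = 6.1707
Covariances σ_ij = r_ij · s_i · s_j:
  σ(Item 1,Item 2) = 0.53 × 0.87 × 1.01 = 0.4657
  σ(Item 1,Item 3) = 0.32 × 0.87 × 1.69 = 0.4705
  σ(Item 1,Item 4) = 0.38 × 0.87 × 1.24 = 0.4099
  σ(Item 2,Item 3) = 0.35 × 1.01 × 1.69 = 0.5974
  σ(Item 2,Item 4) = 0.14 × 1.01 × 1.24 = 0.1753
  σ(Item 3,Item 4) = 0.54 × 1.69 × 1.24 = 1.1316
σ²_T = Σσ²ᵢ + 2·Σσ_ij = 6.1707 + 2 × 3.2504 = 12.6715
α = (4/3)·(1 − 6.1707/12.6715) = 0.68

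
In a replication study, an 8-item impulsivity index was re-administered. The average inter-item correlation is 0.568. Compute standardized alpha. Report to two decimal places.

standardized alpha = 0.91

Standardized α = k·r̄ / (1 + (k−1)·r̄) = 8 × 0.568 / (1 + 7 × 0.568)
  = 4.5440 / 4.9760 = 0.91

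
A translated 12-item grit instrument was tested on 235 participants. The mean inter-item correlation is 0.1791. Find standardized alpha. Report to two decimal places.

Standardized α = k·r̄ / (1 + (k−1)·r̄) = 12 × 0.1791 / (1 + 11 × 0.1791)
  = 2.1492 / 2.9701 = 0.72

α = 0.72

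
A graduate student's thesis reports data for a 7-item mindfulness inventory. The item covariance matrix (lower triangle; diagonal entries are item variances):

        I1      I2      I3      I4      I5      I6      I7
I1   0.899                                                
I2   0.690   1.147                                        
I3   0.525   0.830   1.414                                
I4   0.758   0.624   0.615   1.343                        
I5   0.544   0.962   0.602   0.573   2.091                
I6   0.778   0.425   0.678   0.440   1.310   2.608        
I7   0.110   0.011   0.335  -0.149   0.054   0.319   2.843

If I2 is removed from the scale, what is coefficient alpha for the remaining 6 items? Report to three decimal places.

coefficient alpha = 0.687

Remaining items: I1, I3, I4, I5, I6, I7 (k = 6).
Σσᵢ² = 0.899 + 1.414 + 1.343 + 2.091 + 2.608 + 2.843 = 11.198
σ²_total = 11.198 + 2 × 7.492 = 26.182
α (item deleted) = (6/5)·(1 − 11.198/26.182) = 0.687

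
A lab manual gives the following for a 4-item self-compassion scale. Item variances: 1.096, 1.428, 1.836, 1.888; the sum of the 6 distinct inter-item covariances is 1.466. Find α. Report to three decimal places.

ΣVar(i) = 1.096 + 1.428 + 1.836 + 1.888 = 6.248
Sum of distinct covariances = 1.466
total variance = ΣVar(i) + 2·Σcov = 6.248 + 2 × 1.466 = 9.180
α = (4/3)·(1 − 6.248/9.180) = 0.426

α = 0.426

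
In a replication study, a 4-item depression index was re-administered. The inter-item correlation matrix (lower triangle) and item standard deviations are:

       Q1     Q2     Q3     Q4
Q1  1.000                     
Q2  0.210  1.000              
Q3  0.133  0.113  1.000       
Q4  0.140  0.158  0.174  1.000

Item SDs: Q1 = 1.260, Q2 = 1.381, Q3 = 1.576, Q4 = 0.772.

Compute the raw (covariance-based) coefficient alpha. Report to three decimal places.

Σσ²ᵢ = 1.260² + 1.381² + 1.576² + 0.772² = 6.5745
Covariances σ_ij = r_ij · s_i · s_j:
  σ(Q1,Q2) = 0.210 × 1.260 × 1.381 = 0.3654
  σ(Q1,Q3) = 0.133 × 1.260 × 1.576 = 0.2641
  σ(Q1,Q4) = 0.140 × 1.260 × 0.772 = 0.1362
  σ(Q2,Q3) = 0.113 × 1.381 × 1.576 = 0.2459
  σ(Q2,Q4) = 0.158 × 1.381 × 0.772 = 0.1684
  σ(Q3,Q4) = 0.174 × 1.576 × 0.772 = 0.2117
σ²_T = Σσ²ᵢ + 2·Σσ_ij = 6.5745 + 2 × 1.3917 = 9.3579
α = (4/3)·(1 − 6.5745/9.3579) = 0.397

α = 0.397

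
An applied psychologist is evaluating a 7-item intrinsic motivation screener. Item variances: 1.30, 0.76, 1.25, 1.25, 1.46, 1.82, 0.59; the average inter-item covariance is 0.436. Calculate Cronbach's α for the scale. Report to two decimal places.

Σσ²ᵢ = 1.30 + 0.76 + 1.25 + 1.25 + 1.46 + 1.82 + 0.59 = 8.43
Sum of the 21 distinct covariances = 21 × 0.436 = 9.156
σ²_total = Σσ²ᵢ + 2·Σcov = 8.43 + 2 × 9.156 = 26.742
α = (7/6)·(1 − 8.43/26.742) = 0.80

Cronbach's α = 0.80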